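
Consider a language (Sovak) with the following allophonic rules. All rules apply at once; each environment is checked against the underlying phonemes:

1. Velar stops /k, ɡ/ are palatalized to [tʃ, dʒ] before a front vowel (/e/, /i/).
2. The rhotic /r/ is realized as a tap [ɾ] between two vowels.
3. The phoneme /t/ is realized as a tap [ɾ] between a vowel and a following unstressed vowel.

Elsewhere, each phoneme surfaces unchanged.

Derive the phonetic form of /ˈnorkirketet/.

[ˈnortʃirtʃeɾet]

/n/ — not in any rule's target class → [n].
/o/ (between /n/ and /r/): no rule targets it → [o].
/r/ (between /o/ and /k/) is in the target of rule 2 but the environment (between two vowels) is not met → [r].
/k/ (between /r/ and /i/) occurs before a front vowel → [tʃ] by rule 1.
/i/ — not in any rule's target class → [i].
/r/ (between /i/ and /k/): rule 2 targets it, but not between two vowels → unchanged [r].
/k/ — between /r/ and /e/, before a front vowel — surfaces as [tʃ] (rule 1).
/e/ (between /k/ and /t/) is unaffected → [e].
/t/ (between /e/ and /e/): between a vowel and a following unstressed vowel, so rule 3 applies → [ɾ].
/e/ stays [e].
/t/ (word-final) fails the environment for rule 3, so it stays [t].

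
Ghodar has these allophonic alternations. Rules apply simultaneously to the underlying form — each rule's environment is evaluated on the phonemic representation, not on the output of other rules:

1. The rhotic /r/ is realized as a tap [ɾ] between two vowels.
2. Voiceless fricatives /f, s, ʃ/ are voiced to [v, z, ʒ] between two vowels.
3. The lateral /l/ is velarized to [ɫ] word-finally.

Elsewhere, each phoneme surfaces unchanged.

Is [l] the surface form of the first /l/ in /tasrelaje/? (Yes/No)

Yes

/l/ — between /e/ and /a/; rule 3 does not apply here → [l].
The actual realization is [l], which matches [l].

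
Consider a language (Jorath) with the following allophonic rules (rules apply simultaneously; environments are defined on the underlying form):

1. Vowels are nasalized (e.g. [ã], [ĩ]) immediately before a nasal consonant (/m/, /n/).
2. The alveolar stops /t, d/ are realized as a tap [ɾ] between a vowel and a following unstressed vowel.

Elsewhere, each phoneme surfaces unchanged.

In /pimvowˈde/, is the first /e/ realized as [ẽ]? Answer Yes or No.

No

/e/ — word-final; rule 1 does not apply here → [e].
The actual realization is [e], not [ẽ].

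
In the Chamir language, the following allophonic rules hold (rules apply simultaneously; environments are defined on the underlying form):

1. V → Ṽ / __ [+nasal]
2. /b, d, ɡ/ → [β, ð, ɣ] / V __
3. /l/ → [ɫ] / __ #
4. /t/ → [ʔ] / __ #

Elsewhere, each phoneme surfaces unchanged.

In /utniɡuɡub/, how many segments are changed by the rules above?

Segments that undergo a rule: /ɡ/ → [ɣ] (rule 2); /ɡ/ → [ɣ] (rule 2); /b/ → [β] (rule 2).
All other segments surface unchanged.

3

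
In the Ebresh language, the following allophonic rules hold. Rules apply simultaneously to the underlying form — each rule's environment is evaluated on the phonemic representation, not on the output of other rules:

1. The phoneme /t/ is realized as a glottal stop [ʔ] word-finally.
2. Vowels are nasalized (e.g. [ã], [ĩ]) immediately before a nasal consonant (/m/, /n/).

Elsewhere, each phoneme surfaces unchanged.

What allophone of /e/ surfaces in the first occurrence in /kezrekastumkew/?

/e/ (between /k/ and /z/) fails the environment for rule 2, so it stays [e].

[e]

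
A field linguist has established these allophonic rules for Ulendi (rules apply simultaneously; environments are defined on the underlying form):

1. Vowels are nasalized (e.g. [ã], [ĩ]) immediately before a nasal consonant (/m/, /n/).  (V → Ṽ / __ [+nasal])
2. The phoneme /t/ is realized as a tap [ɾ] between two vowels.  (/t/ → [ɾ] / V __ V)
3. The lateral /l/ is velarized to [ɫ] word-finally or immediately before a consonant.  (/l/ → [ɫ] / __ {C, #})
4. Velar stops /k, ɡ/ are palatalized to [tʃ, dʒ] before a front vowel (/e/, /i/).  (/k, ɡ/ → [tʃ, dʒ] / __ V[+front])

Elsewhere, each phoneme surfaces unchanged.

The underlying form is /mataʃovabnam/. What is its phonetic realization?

/m/ (word-initial) is unaffected → [m].
/a/ — between /m/ and /t/; rule 1 does not apply here → [a].
/t/ (between /a/ and /a/) occurs between two vowels → [ɾ] by rule 2.
/a/ (between /t/ and /ʃ/): rule 1 targets it, but not before a nasal consonant → unchanged [a].
/ʃ/ (between /a/ and /o/): no rule targets it → [ʃ].
/o/ (between /ʃ/ and /v/): rule 1 targets it, but not before a nasal consonant → unchanged [o].
/v/ stays [v].
/a/ (between /v/ and /b/): rule 1 targets it, but not before a nasal consonant → unchanged [a].
/b/ (between /a/ and /n/) is unaffected → [b].
/n/ — not in any rule's target class → [n].
Rule 1 applies to /a/ (between /n/ and /m/: before a nasal consonant) → [ã].
/m/ stays [m].

[maɾaʃovabnãm]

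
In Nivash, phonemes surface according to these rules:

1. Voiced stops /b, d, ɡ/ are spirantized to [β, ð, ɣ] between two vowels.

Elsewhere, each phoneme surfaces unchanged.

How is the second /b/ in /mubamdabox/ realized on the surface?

/b/ meets the environment for rule 1 (between two vowels) → [β].

[β]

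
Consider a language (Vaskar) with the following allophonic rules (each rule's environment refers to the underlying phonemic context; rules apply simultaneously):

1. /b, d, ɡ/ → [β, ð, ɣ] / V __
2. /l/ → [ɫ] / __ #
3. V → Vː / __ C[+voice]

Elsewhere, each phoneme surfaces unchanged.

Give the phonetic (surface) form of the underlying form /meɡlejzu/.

/m/ (word-initial) is unaffected → [m].
/e/ (between /m/ and /ɡ/): before a voiced consonant, so rule 3 applies → [eː].
/ɡ/ (between /e/ and /l/): immediately after a vowel, so rule 1 applies → [ɣ].
/l/ (between /ɡ/ and /e/) is in the target of rule 2 but the environment (word-finally) is not met → [l].
/e/ (between /l/ and /j/): before a voiced consonant, so rule 3 applies → [eː].
/j/ stays [j].
/z/ stays [z].
/u/ — word-final; rule 3 does not apply here → [u].

[meːɣleːjzu]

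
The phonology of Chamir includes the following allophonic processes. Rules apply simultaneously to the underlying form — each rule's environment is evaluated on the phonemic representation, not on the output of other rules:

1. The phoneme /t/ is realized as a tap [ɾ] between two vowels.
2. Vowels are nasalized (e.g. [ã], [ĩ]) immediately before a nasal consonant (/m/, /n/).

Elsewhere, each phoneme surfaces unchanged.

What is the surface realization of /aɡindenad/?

[aɡĩndẽnad]

/a/ (word-initial) fails the environment for rule 2, so it stays [a].
/ɡ/ — not in any rule's target class → [ɡ].
Rule 2 applies to /i/ (between /ɡ/ and /n/: before a nasal consonant) → [ĩ].
/n/ (between /i/ and /d/) is unaffected → [n].
/d/ (between /n/ and /e/) is unaffected → [d].
/e/ meets the environment for rule 2 (before a nasal consonant) → [ẽ].
/n/ (between /e/ and /a/): no rule targets it → [n].
/a/ — between /n/ and /d/; rule 2 does not apply here → [a].
/d/ stays [d].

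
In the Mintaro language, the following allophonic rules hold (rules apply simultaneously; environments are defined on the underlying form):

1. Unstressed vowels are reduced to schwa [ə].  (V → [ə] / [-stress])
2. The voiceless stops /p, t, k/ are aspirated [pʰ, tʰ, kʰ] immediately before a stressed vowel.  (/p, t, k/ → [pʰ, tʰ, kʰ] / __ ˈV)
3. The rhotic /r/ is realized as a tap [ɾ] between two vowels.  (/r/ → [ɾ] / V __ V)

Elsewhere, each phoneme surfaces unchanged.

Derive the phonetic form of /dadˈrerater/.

/a/ meets the environment for rule 1 (in an unstressed syllable) → [ə].
/r/ (between /d/ and /e/) fails the environment for rule 3, so it stays [r].
/e/ (between /r/ and /r/): rule 1 targets it, but not in an unstressed syllable → unchanged [e].
/r/ (between /e/ and /a/): between two vowels, so rule 3 applies → [ɾ].
/a/ meets the environment for rule 1 (in an unstressed syllable) → [ə].
/t/ (between /a/ and /e/) fails the environment for rule 2, so it stays [t].
/e/ meets the environment for rule 1 (in an unstressed syllable) → [ə].
/r/ — word-final; rule 3 does not apply here → [r].

[dədˈreɾətər]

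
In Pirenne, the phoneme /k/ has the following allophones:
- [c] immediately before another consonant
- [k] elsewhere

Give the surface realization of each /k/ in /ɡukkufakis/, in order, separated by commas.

Occurrence 1 (position 3): immediately before another consonant → [c].
Occurrence 2 (position 4): no conditioning environment matches → elsewhere allophone [k].
Occurrence 3 (position 8): no conditioning environment matches → elsewhere allophone [k].

[c], [k], [k]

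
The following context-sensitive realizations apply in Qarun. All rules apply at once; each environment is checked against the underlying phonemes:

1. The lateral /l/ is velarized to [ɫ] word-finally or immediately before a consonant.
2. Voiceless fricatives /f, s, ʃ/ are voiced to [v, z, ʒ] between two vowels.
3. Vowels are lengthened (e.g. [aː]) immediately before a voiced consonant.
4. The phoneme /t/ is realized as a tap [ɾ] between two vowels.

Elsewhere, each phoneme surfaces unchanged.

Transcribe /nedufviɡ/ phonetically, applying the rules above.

/e/ meets the environment for rule 3 (before a voiced consonant) → [eː].
/u/ (between /d/ and /f/): rule 3 targets it, but not before a voiced consonant → unchanged [u].
/f/ — between /u/ and /v/; rule 2 does not apply here → [f].
/i/ (between /v/ and /ɡ/) occurs before a voiced consonant → [iː] by rule 3.

[neːdufviːɡ]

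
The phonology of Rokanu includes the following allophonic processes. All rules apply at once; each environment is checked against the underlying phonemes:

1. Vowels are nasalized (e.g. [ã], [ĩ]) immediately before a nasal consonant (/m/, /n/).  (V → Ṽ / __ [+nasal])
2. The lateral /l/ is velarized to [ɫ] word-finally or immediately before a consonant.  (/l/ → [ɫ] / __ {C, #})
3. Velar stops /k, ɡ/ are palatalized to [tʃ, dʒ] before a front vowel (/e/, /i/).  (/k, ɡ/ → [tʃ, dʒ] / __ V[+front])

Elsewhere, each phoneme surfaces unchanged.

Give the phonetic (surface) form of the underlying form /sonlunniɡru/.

[sõnlũnniɡru]

/o/ meets the environment for rule 1 (before a nasal consonant) → [õ].
/l/ (between /n/ and /u/) fails the environment for rule 2, so it stays [l].
Rule 1 applies to /u/ (between /l/ and /n/: before a nasal consonant) → [ũ].
/i/ (between /n/ and /ɡ/) is in the target of rule 1 but the environment (before a nasal consonant) is not met → [i].
/ɡ/ (between /i/ and /r/): rule 3 targets it, but not before a front vowel → unchanged [ɡ].
/u/ (word-final): rule 1 targets it, but not before a nasal consonant → unchanged [u].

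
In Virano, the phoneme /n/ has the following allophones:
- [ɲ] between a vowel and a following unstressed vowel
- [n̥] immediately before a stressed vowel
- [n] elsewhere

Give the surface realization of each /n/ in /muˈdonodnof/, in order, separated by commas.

Occurrence 1 (position 5): between a vowel and a following unstressed vowel → [ɲ].
Occurrence 2 (position 8): no conditioning environment matches → elsewhere allophone [n].

[ɲ], [n]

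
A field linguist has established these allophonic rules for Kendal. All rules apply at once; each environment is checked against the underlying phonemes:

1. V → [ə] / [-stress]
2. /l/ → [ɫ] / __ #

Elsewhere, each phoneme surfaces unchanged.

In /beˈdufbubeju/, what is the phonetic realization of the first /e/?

/e/ (between /b/ and /d/): in an unstressed syllable, so rule 1 applies → [ə].

[ə]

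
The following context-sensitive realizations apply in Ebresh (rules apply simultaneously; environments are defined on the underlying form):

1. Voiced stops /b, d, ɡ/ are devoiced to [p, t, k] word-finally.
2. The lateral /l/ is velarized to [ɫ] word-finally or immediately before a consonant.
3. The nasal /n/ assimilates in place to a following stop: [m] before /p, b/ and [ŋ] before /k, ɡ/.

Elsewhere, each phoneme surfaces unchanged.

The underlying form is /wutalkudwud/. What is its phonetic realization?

/w/ (word-initial) is unaffected → [w].
/u/ — not in any rule's target class → [u].
/t/ stays [t].
/a/ (between /t/ and /l/) is unaffected → [a].
Rule 2 applies to /l/ (between /a/ and /k/: word-finally or immediately before a consonant) → [ɫ].
/k/ stays [k].
/u/ (between /k/ and /d/): no rule targets it → [u].
/d/ (between /u/ and /w/): rule 1 targets it, but not word-finally → unchanged [d].
/w/ (between /d/ and /u/) is unaffected → [w].
/u/ (between /w/ and /d/) is unaffected → [u].
/d/ (word-final) occurs word-finally → [t] by rule 1.

[wutaɫkudwut]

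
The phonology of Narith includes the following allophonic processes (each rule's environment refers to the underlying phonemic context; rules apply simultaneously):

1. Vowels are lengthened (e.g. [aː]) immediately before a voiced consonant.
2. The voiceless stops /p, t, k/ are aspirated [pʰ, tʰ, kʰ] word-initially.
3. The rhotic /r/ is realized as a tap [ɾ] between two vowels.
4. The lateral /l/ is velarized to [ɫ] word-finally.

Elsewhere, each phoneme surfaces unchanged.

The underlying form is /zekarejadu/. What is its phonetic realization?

[zekaːɾeːjaːdu]

/e/ (between /z/ and /k/) fails the environment for rule 1, so it stays [e].
/k/ (between /e/ and /a/) fails the environment for rule 2, so it stays [k].
/a/ — between /k/ and /r/, before a voiced consonant — surfaces as [aː] (rule 1).
/r/ (between /a/ and /e/) occurs between two vowels → [ɾ] by rule 3.
Rule 1 applies to /e/ (between /r/ and /j/: before a voiced consonant) → [eː].
/a/ — between /j/ and /d/, before a voiced consonant — surfaces as [aː] (rule 1).
/u/ (word-final) fails the environment for rule 1, so it stays [u].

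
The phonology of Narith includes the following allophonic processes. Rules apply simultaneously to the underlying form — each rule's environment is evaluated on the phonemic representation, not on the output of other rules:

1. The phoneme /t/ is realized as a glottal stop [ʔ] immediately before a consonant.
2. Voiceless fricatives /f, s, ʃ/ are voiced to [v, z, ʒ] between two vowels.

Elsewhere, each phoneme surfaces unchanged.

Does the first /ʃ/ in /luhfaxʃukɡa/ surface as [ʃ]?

/ʃ/ (between /x/ and /u/) fails the environment for rule 2, so it stays [ʃ].
The actual realization is [ʃ], which matches [ʃ].

Yes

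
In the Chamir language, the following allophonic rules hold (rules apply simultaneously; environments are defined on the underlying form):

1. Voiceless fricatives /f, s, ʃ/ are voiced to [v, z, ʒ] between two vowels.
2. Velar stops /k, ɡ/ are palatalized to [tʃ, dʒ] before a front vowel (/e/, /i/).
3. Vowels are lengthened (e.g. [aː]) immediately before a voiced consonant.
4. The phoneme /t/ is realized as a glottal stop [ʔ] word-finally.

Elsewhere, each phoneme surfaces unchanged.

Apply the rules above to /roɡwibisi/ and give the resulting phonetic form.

/r/ — not in any rule's target class → [r].
/o/ — between /r/ and /ɡ/, before a voiced consonant — surfaces as [oː] (rule 3).
/ɡ/ (between /o/ and /w/) fails the environment for rule 2, so it stays [ɡ].
/w/ (between /ɡ/ and /i/): no rule targets it → [w].
Rule 3 applies to /i/ (between /w/ and /b/: before a voiced consonant) → [iː].
/b/ stays [b].
/i/ — between /b/ and /s/; rule 3 does not apply here → [i].
/s/ (between /i/ and /i/): between two vowels, so rule 1 applies → [z].
/i/ — word-final; rule 3 does not apply here → [i].

[roːɡwiːbizi]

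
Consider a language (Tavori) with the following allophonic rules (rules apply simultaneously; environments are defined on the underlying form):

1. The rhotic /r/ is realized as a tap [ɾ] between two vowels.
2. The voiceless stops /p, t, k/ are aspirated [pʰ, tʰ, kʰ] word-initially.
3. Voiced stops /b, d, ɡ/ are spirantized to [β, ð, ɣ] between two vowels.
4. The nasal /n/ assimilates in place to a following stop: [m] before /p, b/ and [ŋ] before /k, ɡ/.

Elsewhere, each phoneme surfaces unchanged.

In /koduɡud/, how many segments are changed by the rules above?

3

Segments that undergo a rule: /k/ → [kʰ] (rule 2); /d/ → [ð] (rule 3); /ɡ/ → [ɣ] (rule 3).
All other segments surface unchanged.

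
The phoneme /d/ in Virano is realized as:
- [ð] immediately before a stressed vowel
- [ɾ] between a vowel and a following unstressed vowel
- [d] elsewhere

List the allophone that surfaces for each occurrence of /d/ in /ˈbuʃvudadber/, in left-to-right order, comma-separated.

[ɾ], [d]

Occurrence 1 (position 6): between a vowel and a following unstressed vowel → [ɾ].
Occurrence 2 (position 8): no conditioning environment matches → elsewhere allophone [d].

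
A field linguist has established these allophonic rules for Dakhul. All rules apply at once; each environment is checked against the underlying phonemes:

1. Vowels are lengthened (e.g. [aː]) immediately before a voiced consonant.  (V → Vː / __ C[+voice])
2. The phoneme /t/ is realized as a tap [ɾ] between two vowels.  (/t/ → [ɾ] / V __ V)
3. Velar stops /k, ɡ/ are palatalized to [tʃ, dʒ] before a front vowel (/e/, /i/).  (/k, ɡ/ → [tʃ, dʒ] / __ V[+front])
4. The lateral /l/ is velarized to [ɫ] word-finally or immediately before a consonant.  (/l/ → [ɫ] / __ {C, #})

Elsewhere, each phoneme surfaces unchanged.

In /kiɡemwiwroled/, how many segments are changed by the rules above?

7

Segments that undergo a rule: /k/ → [tʃ] (rule 3); /i/ → [iː] (rule 1); /ɡ/ → [dʒ] (rule 3); /e/ → [eː] (rule 1); /i/ → [iː] (rule 1); /o/ → [oː] (rule 1); /e/ → [eː] (rule 1).
All other segments surface unchanged.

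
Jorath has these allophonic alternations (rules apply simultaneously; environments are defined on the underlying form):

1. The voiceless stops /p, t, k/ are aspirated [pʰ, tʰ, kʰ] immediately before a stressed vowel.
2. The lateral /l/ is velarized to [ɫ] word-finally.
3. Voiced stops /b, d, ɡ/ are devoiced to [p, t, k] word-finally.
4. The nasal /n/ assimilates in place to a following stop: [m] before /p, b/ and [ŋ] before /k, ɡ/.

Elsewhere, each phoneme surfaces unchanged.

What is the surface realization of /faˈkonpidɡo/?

/f/ (word-initial): no rule targets it → [f].
/a/ (between /f/ and /k/): no rule targets it → [a].
Rule 1 applies to /k/ (between /a/ and /o/: immediately before a stressed vowel) → [kʰ].
/o/ (between /k/ and /n/): no rule targets it → [o].
/n/ (between /o/ and /p/) occurs before a labial or velar stop → [m] by rule 4.
/p/ (between /n/ and /i/) fails the environment for rule 1, so it stays [p].
/i/ (between /p/ and /d/): no rule targets it → [i].
/d/ (between /i/ and /ɡ/) is in the target of rule 3 but the environment (word-finally) is not met → [d].
/ɡ/ — between /d/ and /o/; rule 3 does not apply here → [ɡ].
/o/ stays [o].

[faˈkʰompidɡo]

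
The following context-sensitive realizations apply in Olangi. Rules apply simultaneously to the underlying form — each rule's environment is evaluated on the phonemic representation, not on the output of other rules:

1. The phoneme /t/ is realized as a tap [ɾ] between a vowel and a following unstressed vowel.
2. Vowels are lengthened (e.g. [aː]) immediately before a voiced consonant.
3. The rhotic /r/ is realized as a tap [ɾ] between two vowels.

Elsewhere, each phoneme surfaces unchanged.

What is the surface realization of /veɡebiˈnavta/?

[veːɡeːbiːˈnaːvta]

/v/ stays [v].
Rule 2 applies to /e/ (between /v/ and /ɡ/: before a voiced consonant) → [eː].
/ɡ/ (between /e/ and /e/) is unaffected → [ɡ].
Rule 2 applies to /e/ (between /ɡ/ and /b/: before a voiced consonant) → [eː].
/b/ (between /e/ and /i/): no rule targets it → [b].
/i/ — between /b/ and /n/, before a voiced consonant — surfaces as [iː] (rule 2).
/n/ (between /i/ and /a/) is unaffected → [n].
/a/ meets the environment for rule 2 (before a voiced consonant) → [aː].
/v/ stays [v].
/t/ — between /v/ and /a/; rule 1 does not apply here → [t].
/a/ — word-final; rule 2 does not apply here → [a].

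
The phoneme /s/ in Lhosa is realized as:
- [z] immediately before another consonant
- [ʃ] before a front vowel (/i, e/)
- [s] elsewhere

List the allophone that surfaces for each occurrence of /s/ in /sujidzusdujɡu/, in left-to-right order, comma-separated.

[s], [z]

Occurrence 1 (position 1): no conditioning environment matches → elsewhere allophone [s].
Occurrence 2 (position 8): immediately before another consonant → [z].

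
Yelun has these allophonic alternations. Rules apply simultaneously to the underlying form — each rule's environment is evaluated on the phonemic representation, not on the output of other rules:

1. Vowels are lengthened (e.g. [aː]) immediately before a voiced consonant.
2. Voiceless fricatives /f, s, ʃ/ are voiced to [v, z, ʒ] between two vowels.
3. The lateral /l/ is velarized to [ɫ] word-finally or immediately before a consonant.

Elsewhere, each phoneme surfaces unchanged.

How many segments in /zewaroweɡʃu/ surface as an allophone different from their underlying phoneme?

4

Segments that undergo a rule: /e/ → [eː] (rule 1); /a/ → [aː] (rule 1); /o/ → [oː] (rule 1); /e/ → [eː] (rule 1).
All other segments surface unchanged.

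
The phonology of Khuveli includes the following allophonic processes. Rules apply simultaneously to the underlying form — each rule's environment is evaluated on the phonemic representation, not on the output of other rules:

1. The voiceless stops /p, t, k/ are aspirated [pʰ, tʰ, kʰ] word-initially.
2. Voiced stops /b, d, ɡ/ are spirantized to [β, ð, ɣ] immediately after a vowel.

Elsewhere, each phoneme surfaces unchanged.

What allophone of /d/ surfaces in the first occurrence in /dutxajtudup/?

[d]

/d/ (word-initial) is in the target of rule 2 but the environment (immediately after a vowel) is not met → [d].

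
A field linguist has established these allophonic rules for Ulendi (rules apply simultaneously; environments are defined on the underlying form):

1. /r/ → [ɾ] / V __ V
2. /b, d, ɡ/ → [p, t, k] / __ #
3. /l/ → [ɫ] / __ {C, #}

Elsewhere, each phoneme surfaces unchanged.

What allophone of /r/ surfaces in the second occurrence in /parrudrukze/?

/r/ (between /r/ and /u/) is in the target of rule 1 but the environment (between two vowels) is not met → [r].

[r]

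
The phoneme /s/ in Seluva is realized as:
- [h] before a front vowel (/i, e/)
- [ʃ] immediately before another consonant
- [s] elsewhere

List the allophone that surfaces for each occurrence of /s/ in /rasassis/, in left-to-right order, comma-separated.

Occurrence 1 (position 3): no conditioning environment matches → elsewhere allophone [s].
Occurrence 2 (position 5): immediately before another consonant → [ʃ].
Occurrence 3 (position 6): before a front vowel (/i, e/) → [h].
Occurrence 4 (position 8): no conditioning environment matches → elsewhere allophone [s].

[s], [ʃ], [h], [s]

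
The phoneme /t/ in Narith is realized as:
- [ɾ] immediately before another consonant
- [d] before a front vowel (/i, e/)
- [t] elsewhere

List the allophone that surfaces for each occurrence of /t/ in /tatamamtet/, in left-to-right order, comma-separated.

Occurrence 1 (position 1): no conditioning environment matches → elsewhere allophone [t].
Occurrence 2 (position 3): no conditioning environment matches → elsewhere allophone [t].
Occurrence 3 (position 8): before a front vowel (/i, e/) → [d].
Occurrence 4 (position 10): no conditioning environment matches → elsewhere allophone [t].

[t], [t], [d], [t]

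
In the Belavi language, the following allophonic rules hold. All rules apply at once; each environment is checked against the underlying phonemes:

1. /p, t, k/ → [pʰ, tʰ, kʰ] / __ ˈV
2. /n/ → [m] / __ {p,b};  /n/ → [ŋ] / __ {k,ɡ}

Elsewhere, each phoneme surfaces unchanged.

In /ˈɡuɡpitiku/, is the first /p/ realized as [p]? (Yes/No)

/p/ (between /ɡ/ and /i/) fails the environment for rule 1, so it stays [p].
The actual realization is [p], which matches [p].

Yes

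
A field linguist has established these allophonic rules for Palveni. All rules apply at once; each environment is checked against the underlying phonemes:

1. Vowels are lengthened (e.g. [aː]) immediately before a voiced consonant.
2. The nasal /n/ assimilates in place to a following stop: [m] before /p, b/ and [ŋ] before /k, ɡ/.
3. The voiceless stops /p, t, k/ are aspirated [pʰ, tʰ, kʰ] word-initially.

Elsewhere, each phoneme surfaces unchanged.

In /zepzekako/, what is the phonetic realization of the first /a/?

/a/ (between /k/ and /k/) is in the target of rule 1 but the environment (before a voiced consonant) is not met → [a].

[a]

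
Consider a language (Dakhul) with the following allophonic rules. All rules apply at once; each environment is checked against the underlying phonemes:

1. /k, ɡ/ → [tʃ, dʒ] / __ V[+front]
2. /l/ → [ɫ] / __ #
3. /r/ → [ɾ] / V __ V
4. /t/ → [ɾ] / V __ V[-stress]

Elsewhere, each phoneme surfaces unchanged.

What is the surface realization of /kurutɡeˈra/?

/k/ (word-initial) fails the environment for rule 1, so it stays [k].
/u/ stays [u].
/r/ (between /u/ and /u/): between two vowels, so rule 3 applies → [ɾ].
/u/ (between /r/ and /t/): no rule targets it → [u].
/t/ — between /u/ and /ɡ/; rule 4 does not apply here → [t].
/ɡ/ (between /t/ and /e/): before a front vowel, so rule 1 applies → [dʒ].
/e/ stays [e].
/r/ (between /e/ and /a/) occurs between two vowels → [ɾ] by rule 3.
/a/ — not in any rule's target class → [a].

[kuɾutdʒeˈɾa]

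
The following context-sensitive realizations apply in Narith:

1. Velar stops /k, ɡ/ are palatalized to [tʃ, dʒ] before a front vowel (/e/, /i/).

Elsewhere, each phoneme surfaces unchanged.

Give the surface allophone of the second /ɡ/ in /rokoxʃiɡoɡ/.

/ɡ/ (word-final): rule 1 targets it, but not before a front vowel → unchanged [ɡ].

[ɡ]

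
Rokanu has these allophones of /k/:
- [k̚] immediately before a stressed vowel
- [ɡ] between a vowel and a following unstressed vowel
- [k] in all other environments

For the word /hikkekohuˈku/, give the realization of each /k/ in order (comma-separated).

Occurrence 1 (position 3): no conditioning environment matches → elsewhere allophone [k].
Occurrence 2 (position 4): no conditioning environment matches → elsewhere allophone [k].
Occurrence 3 (position 6): between a vowel and a following unstressed vowel → [ɡ].
Occurrence 4 (position 10): immediately before a stressed vowel → [k̚].

[k], [k], [ɡ], [k̚]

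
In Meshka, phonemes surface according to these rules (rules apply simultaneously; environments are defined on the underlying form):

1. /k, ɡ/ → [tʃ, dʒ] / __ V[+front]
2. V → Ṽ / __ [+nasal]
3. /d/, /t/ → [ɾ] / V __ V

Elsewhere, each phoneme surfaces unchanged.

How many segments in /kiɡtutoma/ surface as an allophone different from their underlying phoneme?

Segments that undergo a rule: /k/ → [tʃ] (rule 1); /t/ → [ɾ] (rule 3); /o/ → [õ] (rule 2).
All other segments surface unchanged.

3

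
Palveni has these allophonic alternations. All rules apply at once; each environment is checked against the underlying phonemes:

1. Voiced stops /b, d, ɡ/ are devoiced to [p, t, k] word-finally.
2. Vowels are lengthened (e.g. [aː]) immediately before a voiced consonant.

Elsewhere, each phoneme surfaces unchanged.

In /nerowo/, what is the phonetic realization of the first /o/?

Rule 2 applies to /o/ (between /r/ and /w/: before a voiced consonant) → [oː].

[oː]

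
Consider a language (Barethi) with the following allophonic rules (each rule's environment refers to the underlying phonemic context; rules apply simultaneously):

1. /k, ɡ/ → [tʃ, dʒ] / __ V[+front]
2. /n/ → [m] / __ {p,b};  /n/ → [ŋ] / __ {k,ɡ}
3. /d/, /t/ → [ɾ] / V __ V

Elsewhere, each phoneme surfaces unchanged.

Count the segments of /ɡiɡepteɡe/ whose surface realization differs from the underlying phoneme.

3

Segments that undergo a rule: /ɡ/ → [dʒ] (rule 1); /ɡ/ → [dʒ] (rule 1); /ɡ/ → [dʒ] (rule 1).
All other segments surface unchanged.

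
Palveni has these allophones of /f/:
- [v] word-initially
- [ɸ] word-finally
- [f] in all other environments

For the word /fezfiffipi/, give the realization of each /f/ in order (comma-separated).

Occurrence 1 (position 1): word-initially → [v].
Occurrence 2 (position 4): no conditioning environment matches → elsewhere allophone [f].
Occurrence 3 (position 6): no conditioning environment matches → elsewhere allophone [f].
Occurrence 4 (position 7): no conditioning environment matches → elsewhere allophone [f].

[v], [f], [f], [f]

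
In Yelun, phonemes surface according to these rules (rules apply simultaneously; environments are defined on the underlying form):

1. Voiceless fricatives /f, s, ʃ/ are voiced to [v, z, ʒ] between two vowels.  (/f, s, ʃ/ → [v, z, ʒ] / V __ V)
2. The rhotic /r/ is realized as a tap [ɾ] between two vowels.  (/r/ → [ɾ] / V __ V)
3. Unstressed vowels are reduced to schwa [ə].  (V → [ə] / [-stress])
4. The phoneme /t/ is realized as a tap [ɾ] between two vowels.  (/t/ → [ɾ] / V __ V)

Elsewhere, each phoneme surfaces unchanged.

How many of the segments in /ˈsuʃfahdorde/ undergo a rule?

3

Segments that undergo a rule: /a/ → [ə] (rule 3); /o/ → [ə] (rule 3); /e/ → [ə] (rule 3).
All other segments surface unchanged.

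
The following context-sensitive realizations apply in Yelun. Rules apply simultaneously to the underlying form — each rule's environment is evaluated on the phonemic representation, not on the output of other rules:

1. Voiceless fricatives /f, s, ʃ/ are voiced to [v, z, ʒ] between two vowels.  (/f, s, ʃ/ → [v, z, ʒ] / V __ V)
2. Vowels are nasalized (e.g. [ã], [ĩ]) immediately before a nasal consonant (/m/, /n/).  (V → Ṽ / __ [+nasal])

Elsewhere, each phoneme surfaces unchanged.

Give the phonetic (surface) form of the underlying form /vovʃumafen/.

/v/ (word-initial) is unaffected → [v].
/o/ (between /v/ and /v/) fails the environment for rule 2, so it stays [o].
/v/ (between /o/ and /ʃ/): no rule targets it → [v].
/ʃ/ — between /v/ and /u/; rule 1 does not apply here → [ʃ].
/u/ (between /ʃ/ and /m/) occurs before a nasal consonant → [ũ] by rule 2.
/m/ — not in any rule's target class → [m].
/a/ — between /m/ and /f/; rule 2 does not apply here → [a].
/f/ meets the environment for rule 1 (between two vowels) → [v].
/e/ meets the environment for rule 2 (before a nasal consonant) → [ẽ].
/n/ (word-final): no rule targets it → [n].

[vovʃũmavẽn]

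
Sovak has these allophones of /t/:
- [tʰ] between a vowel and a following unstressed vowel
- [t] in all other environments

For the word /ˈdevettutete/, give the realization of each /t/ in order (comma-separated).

Occurrence 1 (position 5): no conditioning environment matches → elsewhere allophone [t].
Occurrence 2 (position 6): no conditioning environment matches → elsewhere allophone [t].
Occurrence 3 (position 8): between a vowel and a following unstressed vowel → [tʰ].
Occurrence 4 (position 10): between a vowel and a following unstressed vowel → [tʰ].

[t], [t], [tʰ], [tʰ]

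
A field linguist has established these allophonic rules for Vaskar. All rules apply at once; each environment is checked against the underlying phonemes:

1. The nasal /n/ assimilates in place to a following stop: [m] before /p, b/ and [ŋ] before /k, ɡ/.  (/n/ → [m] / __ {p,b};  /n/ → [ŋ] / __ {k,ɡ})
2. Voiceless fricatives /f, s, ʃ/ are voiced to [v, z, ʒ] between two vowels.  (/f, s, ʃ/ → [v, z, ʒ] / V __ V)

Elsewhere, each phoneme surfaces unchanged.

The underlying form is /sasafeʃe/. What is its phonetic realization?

[sazaveʒe]

/s/ (word-initial) fails the environment for rule 2, so it stays [s].
/a/ — not in any rule's target class → [a].
/s/ (between /a/ and /a/): between two vowels, so rule 2 applies → [z].
/a/ stays [a].
Rule 2 applies to /f/ (between /a/ and /e/: between two vowels) → [v].
/e/ (between /f/ and /ʃ/) is unaffected → [e].
/ʃ/ — between /e/ and /e/, between two vowels — surfaces as [ʒ] (rule 2).
/e/ (word-final): no rule targets it → [e].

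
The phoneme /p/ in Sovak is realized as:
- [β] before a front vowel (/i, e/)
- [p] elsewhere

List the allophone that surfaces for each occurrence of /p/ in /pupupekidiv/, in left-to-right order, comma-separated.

Occurrence 1 (position 1): no conditioning environment matches → elsewhere allophone [p].
Occurrence 2 (position 3): no conditioning environment matches → elsewhere allophone [p].
Occurrence 3 (position 5): before a front vowel (/i, e/) → [β].

[p], [p], [β]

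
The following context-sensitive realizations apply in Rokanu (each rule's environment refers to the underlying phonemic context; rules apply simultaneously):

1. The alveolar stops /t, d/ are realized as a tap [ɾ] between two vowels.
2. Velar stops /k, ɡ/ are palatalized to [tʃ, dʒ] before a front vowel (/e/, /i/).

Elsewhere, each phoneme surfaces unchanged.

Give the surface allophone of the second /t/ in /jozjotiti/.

/t/ — between /i/ and /i/, between two vowels — surfaces as [ɾ] (rule 1).

[ɾ]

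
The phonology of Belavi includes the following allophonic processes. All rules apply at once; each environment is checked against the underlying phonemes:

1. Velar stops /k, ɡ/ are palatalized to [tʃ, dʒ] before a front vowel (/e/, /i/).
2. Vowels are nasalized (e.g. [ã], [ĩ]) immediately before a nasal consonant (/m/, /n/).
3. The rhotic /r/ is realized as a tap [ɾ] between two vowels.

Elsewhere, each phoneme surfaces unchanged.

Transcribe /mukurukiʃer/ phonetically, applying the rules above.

/m/ stays [m].
/u/ — between /m/ and /k/; rule 2 does not apply here → [u].
/k/ — between /u/ and /u/; rule 1 does not apply here → [k].
/u/ (between /k/ and /r/) is in the target of rule 2 but the environment (before a nasal consonant) is not met → [u].
/r/ meets the environment for rule 3 (between two vowels) → [ɾ].
/u/ — between /r/ and /k/; rule 2 does not apply here → [u].
/k/ meets the environment for rule 1 (before a front vowel) → [tʃ].
/i/ (between /k/ and /ʃ/) is in the target of rule 2 but the environment (before a nasal consonant) is not met → [i].
/ʃ/ (between /i/ and /e/) is unaffected → [ʃ].
/e/ (between /ʃ/ and /r/): rule 2 targets it, but not before a nasal consonant → unchanged [e].
/r/ (word-final): rule 3 targets it, but not between two vowels → unchanged [r].

[mukuɾutʃiʃer]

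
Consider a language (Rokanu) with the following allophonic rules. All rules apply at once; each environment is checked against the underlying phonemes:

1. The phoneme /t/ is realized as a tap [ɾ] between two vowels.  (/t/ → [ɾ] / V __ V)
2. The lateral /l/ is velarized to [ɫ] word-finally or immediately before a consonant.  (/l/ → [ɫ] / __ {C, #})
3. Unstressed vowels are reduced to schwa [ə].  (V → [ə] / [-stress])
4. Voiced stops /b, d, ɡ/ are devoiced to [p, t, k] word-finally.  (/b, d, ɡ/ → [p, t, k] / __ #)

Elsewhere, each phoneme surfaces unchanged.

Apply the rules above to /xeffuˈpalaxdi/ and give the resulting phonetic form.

[xəffəˈpaləxdə]

/x/ stays [x].
/e/ meets the environment for rule 3 (in an unstressed syllable) → [ə].
/f/ — not in any rule's target class → [f].
/f/ (between /f/ and /u/) is unaffected → [f].
Rule 3 applies to /u/ (between /f/ and /p/: in an unstressed syllable) → [ə].
/p/ (between /u/ and /a/): no rule targets it → [p].
/a/ (between /p/ and /l/): rule 3 targets it, but not in an unstressed syllable → unchanged [a].
/l/ (between /a/ and /a/) is in the target of rule 2 but the environment (word-finally or immediately before a consonant) is not met → [l].
/a/ — between /l/ and /x/, in an unstressed syllable — surfaces as [ə] (rule 3).
/x/ stays [x].
/d/ (between /x/ and /i/) is in the target of rule 4 but the environment (word-finally) is not met → [d].
/i/ (word-final) occurs in an unstressed syllable → [ə] by rule 3.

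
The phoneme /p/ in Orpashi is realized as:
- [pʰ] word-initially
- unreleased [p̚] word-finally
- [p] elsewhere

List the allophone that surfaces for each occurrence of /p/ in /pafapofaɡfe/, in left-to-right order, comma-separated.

Occurrence 1 (position 1): word-initially → [pʰ].
Occurrence 2 (position 5): no conditioning environment matches → elsewhere allophone [p].

[pʰ], [p]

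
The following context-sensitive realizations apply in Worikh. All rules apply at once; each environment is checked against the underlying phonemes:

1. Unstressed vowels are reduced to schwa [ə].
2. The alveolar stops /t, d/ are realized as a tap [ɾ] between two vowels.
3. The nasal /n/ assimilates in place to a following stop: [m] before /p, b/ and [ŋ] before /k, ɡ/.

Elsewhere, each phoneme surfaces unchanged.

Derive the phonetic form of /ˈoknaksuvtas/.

[ˈoknəksəvtəs]

/o/ (word-initial): rule 1 targets it, but not in an unstressed syllable → unchanged [o].
/k/ (between /o/ and /n/): no rule targets it → [k].
/n/ (between /k/ and /a/) is in the target of rule 3 but the environment (before a labial or velar stop) is not met → [n].
Rule 1 applies to /a/ (between /n/ and /k/: in an unstressed syllable) → [ə].
/k/ (between /a/ and /s/): no rule targets it → [k].
/s/ (between /k/ and /u/) is unaffected → [s].
/u/ meets the environment for rule 1 (in an unstressed syllable) → [ə].
/v/ — not in any rule's target class → [v].
/t/ (between /v/ and /a/) fails the environment for rule 2, so it stays [t].
/a/ (between /t/ and /s/): in an unstressed syllable, so rule 1 applies → [ə].
/s/ (word-final) is unaffected → [s].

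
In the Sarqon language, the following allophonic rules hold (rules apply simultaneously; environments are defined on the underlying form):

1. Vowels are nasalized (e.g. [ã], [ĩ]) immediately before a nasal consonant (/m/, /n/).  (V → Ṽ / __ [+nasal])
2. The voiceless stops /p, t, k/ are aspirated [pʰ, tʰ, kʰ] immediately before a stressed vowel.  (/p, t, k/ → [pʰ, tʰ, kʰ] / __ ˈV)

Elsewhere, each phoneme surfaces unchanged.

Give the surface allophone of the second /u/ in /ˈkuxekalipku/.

[u]

/u/ (word-final): rule 1 targets it, but not before a nasal consonant → unchanged [u].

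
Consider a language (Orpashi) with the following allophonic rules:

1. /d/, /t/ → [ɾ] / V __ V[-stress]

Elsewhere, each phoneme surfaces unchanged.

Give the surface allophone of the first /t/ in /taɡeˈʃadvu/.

[t]

/t/ (word-initial) is in the target of rule 1 but the environment (between a vowel and a following unstressed vowel) is not met → [t].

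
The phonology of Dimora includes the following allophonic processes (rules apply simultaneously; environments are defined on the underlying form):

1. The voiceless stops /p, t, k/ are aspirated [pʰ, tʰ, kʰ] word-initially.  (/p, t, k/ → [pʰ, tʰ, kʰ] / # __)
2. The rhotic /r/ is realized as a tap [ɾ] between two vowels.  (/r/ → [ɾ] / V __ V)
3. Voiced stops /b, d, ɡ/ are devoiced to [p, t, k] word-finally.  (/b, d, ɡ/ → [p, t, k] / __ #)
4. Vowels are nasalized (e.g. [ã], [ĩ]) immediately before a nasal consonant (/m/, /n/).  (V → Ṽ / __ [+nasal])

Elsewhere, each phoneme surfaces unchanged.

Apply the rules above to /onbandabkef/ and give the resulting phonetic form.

/o/ — word-initial, before a nasal consonant — surfaces as [õ] (rule 4).
/n/ (between /o/ and /b/): no rule targets it → [n].
/b/ — between /n/ and /a/; rule 3 does not apply here → [b].
/a/ (between /b/ and /n/) occurs before a nasal consonant → [ã] by rule 4.
/n/ stays [n].
/d/ (between /n/ and /a/): rule 3 targets it, but not word-finally → unchanged [d].
/a/ — between /d/ and /b/; rule 4 does not apply here → [a].
/b/ (between /a/ and /k/) is in the target of rule 3 but the environment (word-finally) is not met → [b].
/k/ (between /b/ and /e/) fails the environment for rule 1, so it stays [k].
/e/ (between /k/ and /f/): rule 4 targets it, but not before a nasal consonant → unchanged [e].
/f/ stays [f].

[õnbãndabkef]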